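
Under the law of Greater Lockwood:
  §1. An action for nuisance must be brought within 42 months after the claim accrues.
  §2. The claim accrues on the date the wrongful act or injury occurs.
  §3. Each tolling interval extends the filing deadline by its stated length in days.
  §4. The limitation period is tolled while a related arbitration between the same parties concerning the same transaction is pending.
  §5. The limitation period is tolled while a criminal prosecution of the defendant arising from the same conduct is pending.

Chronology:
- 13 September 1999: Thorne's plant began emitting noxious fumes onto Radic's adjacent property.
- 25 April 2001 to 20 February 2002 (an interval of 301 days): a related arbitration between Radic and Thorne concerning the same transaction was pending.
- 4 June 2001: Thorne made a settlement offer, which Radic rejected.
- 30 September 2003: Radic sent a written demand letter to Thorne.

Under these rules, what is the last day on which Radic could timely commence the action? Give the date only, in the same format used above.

The limitation period began to run on 13 September 1999.
Adding the 42 months base period to 13 September 1999 gives a deadline of 13 March 2003, before any tolling.
The period was tolled for 301 days by the pending related arbitration (25 April 2001 to 20 February 2002), pushing the deadline to 8 January 2004.
The other events in the timeline have no effect on the limitation period under the stated rules.

8 January 2004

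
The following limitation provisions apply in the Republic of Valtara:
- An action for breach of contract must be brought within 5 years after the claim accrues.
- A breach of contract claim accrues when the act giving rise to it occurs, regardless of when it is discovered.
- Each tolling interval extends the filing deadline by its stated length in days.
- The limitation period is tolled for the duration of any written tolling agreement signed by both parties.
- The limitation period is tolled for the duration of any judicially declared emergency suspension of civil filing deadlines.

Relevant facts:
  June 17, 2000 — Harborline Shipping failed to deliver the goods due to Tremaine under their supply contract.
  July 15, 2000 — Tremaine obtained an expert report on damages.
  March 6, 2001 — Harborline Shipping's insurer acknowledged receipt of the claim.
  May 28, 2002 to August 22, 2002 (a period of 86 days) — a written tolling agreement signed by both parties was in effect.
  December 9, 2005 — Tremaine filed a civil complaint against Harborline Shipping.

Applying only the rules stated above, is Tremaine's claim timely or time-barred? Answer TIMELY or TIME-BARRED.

TIME-BARRED

The claim accrued on June 17, 2000, when the wrongful act occurred.
The untolled deadline — 5 years after June 17, 2000 — is June 17, 2005.
The written tolling agreement from May 28, 2002 to August 22, 2002 tolled the period for 86 days, extending the deadline to September 11, 2005.
Nothing else in the chronology tolls or restarts the period.
Filing on December 9, 2005 missed the September 11, 2005 deadline — the action is time-barred.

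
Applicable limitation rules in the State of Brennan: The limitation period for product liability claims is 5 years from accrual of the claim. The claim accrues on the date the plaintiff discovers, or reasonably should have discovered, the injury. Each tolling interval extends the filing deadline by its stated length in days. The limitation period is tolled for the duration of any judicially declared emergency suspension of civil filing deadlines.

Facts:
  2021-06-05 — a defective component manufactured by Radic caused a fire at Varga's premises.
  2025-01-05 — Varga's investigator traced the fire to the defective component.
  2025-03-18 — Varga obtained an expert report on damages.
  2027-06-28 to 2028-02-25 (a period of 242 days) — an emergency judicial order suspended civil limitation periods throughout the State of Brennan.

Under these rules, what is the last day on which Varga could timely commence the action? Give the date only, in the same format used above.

2030-09-04

Under the discovery rule, the claim accrued on 2025-01-05, when Varga discovered the injury — not on the 2021-06-05 date of the underlying act.
The untolled deadline — 5 years after 2025-01-05 — is 2030-01-05.
The period was tolled for 242 days by the emergency suspension of filing deadlines (2027-06-28 to 2028-02-25), pushing the deadline to 2030-09-04.
None of the other events listed affects the running of the period under the stated rules.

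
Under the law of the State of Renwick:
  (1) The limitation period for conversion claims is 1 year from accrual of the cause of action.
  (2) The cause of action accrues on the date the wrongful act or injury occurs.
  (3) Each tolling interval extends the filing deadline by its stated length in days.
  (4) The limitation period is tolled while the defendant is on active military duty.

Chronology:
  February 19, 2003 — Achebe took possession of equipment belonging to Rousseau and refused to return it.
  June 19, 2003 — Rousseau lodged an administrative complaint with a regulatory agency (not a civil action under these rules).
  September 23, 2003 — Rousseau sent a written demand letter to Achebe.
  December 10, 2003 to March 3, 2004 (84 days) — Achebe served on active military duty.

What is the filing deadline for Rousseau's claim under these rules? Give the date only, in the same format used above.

May 13, 2004

The cause of action accrued on February 19, 2003, the date of the act.
Adding the 1 year base period to February 19, 2003 gives a deadline of February 19, 2004, before any tolling.
The defendant's active military service from December 10, 2003 to March 3, 2004 tolled the period for 84 days, extending the deadline to May 13, 2004.
Nothing else in the chronology tolls or restarts the period.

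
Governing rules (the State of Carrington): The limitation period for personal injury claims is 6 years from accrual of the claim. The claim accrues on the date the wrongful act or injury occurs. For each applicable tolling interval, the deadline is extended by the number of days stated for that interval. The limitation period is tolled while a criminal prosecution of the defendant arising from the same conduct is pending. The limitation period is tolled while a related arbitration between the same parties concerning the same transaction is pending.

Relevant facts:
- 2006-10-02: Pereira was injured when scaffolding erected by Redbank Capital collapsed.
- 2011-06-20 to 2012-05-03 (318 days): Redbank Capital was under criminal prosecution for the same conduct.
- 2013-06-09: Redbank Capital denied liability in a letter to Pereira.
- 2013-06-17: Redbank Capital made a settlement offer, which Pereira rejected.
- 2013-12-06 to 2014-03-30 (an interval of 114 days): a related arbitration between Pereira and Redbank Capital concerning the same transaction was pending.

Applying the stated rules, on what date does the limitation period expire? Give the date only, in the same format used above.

2013-08-16

The claim accrued on 2006-10-02, when the wrongful act occurred.
6 years from 2006-10-02 is 2012-10-02.
The pending criminal prosecution from 2011-06-20 to 2012-05-03 tolled the period for 318 days, extending the deadline to 2013-08-16.
The pending related arbitration starting 2013-12-06 came too late — the period had run on 2013-08-16 — and so does not extend the deadline.
None of the other events listed affects the running of the period under the stated rules.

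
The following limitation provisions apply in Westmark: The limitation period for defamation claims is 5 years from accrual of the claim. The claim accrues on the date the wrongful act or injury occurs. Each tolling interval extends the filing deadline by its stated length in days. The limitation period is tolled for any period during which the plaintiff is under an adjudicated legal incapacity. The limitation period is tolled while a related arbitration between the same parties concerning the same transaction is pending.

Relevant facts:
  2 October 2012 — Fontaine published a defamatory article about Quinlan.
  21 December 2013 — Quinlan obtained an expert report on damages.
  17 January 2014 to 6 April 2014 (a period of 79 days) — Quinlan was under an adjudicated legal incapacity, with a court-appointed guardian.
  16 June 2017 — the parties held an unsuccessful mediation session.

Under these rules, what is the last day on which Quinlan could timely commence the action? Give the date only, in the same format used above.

20 December 2017

The limitation period began to run on 2 October 2012.
5 years from 2 October 2012 is 2 October 2017.
Because the plaintiff's legal incapacity ran from 17 January 2014 to 6 April 2014, the deadline is extended by 79 days to 20 December 2017.
None of the other events listed affects the running of the period under the stated rules.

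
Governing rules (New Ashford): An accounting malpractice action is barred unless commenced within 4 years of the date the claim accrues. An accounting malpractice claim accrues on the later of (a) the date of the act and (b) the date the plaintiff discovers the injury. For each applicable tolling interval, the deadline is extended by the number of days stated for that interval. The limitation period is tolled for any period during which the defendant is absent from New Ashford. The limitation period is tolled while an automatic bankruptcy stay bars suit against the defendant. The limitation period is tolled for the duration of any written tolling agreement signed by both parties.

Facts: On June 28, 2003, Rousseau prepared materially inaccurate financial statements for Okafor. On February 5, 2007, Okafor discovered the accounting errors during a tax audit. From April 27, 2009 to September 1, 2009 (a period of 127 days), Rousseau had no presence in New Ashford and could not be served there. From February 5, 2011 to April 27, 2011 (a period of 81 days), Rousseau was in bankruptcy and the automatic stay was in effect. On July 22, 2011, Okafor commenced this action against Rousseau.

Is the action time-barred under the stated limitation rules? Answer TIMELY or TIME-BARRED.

TIMELY

The claim accrued on February 5, 2007 — the later of the June 28, 2003 act and the February 5, 2007 discovery.
Adding the 4 years base period to February 5, 2007 gives a deadline of February 5, 2011, before any tolling.
The defendant's absence from the jurisdiction from April 27, 2009 to September 1, 2009 tolled the period for 127 days, extending the deadline to June 12, 2011.
The automatic bankruptcy stay from February 5, 2011 to April 27, 2011 tolled the period for 81 days, extending the deadline to September 1, 2011.
Okafor filed on July 22, 2011, before the September 1, 2011 deadline, so the action is timely.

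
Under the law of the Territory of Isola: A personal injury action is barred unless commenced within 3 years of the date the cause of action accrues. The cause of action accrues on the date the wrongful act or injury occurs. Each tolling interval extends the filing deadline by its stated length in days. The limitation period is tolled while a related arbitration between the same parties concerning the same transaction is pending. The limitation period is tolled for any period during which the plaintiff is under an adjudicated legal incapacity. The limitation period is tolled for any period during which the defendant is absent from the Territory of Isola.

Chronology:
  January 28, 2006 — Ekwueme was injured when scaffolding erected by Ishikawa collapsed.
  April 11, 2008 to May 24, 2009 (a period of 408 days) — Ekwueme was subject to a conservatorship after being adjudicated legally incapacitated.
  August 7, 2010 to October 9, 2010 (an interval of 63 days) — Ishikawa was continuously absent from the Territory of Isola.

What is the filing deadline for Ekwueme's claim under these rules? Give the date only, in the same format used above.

March 12, 2010

The claim accrued on January 28, 2006, when the wrongful act occurred.
3 years from January 28, 2006 is January 28, 2009.
The period was tolled for 408 days by the plaintiff's legal incapacity (April 11, 2008 to May 24, 2009), pushing the deadline to March 12, 2010.
The defendant's absence from the jurisdiction starting August 7, 2010 came too late — the period had run on March 12, 2010 — and so does not extend the deadline.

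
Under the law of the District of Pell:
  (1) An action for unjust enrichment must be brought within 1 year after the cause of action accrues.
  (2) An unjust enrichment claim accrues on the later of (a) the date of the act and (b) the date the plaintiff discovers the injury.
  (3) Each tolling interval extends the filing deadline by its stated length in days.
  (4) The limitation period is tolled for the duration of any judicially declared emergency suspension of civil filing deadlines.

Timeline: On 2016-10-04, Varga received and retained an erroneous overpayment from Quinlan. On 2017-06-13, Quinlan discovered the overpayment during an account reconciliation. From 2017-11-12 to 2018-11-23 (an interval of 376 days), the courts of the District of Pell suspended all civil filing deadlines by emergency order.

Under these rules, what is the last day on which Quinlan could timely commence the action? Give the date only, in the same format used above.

Because discovery on 2017-06-13 post-dates the 2016-10-04 act, accrual under the later-of rule falls on 2017-06-13.
1 year from 2017-06-13 is 2018-06-13.
Because the emergency suspension of filing deadlines ran from 2017-11-12 to 2018-11-23, the deadline is extended by 376 days to 2019-06-24.

2019-06-24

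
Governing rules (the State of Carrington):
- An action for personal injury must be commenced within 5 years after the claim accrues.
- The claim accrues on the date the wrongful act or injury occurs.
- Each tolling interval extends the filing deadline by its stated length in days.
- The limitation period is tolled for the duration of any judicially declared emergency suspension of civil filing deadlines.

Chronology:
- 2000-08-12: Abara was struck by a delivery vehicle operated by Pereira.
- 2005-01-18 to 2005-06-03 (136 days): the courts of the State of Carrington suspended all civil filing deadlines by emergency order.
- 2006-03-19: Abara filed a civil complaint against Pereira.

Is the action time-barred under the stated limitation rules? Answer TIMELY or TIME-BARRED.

The claim accrued on 2000-08-12, when the wrongful act occurred.
The untolled deadline — 5 years after 2000-08-12 — is 2005-08-12.
The period was tolled for 136 days by the emergency suspension of filing deadlines (2005-01-18 to 2005-06-03), pushing the deadline to 2005-12-26.
Abara filed on 2006-03-19, after the 2005-12-26 deadline, so the action is time-barred.

TIME-BARRED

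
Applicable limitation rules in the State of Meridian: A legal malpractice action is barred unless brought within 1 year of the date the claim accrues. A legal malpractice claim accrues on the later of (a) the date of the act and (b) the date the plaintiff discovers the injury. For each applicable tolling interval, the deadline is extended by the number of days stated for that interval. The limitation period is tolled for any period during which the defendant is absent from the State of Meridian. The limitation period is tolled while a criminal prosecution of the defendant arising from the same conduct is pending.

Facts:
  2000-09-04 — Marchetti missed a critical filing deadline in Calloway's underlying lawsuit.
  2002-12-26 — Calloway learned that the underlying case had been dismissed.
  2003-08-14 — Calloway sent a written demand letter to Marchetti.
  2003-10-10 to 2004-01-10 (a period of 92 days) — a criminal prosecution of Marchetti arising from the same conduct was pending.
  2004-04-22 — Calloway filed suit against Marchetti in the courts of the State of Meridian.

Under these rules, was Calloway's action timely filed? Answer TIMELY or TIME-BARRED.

The claim accrued on 2002-12-26 — the later of the 2000-09-04 act and the 2002-12-26 discovery.
The untolled deadline — 1 year after 2002-12-26 — is 2003-12-26.
The pending criminal prosecution from 2003-10-10 to 2004-01-10 tolled the period for 92 days, extending the deadline to 2004-03-27.
The other events in the timeline have no effect on the limitation period under the stated rules.
The 2004-04-22 filing falls after the 2004-03-27 deadline; the claim is time-barred.

TIME-BARRED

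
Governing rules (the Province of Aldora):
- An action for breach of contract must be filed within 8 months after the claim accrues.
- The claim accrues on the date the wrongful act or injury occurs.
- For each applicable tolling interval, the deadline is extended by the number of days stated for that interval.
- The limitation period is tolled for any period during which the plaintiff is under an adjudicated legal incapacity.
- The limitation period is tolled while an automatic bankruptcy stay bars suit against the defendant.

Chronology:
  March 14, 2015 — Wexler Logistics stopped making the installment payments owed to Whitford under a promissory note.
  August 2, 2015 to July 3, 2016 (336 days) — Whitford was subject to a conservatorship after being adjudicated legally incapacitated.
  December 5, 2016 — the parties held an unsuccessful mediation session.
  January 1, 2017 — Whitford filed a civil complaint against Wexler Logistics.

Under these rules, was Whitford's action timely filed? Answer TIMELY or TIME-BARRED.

TIME-BARRED

The limitation period began to run on March 14, 2015.
Adding the 8 months base period to March 14, 2015 gives a deadline of November 14, 2015, before any tolling.
The plaintiff's legal incapacity from August 2, 2015 to July 3, 2016 tolled the period for 336 days, extending the deadline to October 15, 2016.
Nothing else in the chronology tolls or restarts the period.
The January 1, 2017 filing falls after the October 15, 2016 deadline; the claim is time-barred.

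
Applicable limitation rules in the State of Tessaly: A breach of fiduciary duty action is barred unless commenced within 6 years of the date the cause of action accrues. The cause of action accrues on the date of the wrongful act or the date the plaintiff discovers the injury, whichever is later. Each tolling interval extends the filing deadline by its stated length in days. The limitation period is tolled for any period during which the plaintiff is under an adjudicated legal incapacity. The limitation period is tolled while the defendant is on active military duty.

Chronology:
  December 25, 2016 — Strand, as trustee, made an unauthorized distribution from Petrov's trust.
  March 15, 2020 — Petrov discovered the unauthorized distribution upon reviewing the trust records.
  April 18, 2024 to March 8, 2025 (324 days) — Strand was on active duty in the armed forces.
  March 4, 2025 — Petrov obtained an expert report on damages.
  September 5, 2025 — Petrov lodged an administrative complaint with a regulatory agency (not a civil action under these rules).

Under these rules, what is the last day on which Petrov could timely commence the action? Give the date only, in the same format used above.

February 2, 2027

Because discovery on March 15, 2020 post-dates the December 25, 2016 act, accrual under the later-of rule falls on March 15, 2020.
Adding the 6 years base period to March 15, 2020 gives a deadline of March 15, 2026, before any tolling.
Because the defendant's active military service ran from April 18, 2024 to March 8, 2025, the deadline is extended by 324 days to February 2, 2027.
The other events in the timeline have no effect on the limitation period under the stated rules.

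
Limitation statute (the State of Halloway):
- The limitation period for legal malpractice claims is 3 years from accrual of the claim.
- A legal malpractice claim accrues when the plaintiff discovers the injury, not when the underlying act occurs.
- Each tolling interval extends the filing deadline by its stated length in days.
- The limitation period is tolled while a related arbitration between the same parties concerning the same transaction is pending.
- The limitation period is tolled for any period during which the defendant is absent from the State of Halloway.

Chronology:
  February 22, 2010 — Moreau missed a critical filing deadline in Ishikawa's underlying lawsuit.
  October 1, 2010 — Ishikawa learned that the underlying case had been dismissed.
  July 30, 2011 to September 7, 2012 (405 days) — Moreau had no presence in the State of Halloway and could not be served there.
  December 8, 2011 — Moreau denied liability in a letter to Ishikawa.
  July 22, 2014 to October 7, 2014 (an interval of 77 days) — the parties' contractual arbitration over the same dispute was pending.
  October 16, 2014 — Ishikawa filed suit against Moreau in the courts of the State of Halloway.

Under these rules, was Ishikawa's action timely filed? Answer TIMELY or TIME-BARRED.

TIMELY

Under the discovery rule, the claim accrued on October 1, 2010, when Ishikawa discovered the injury — not on the February 22, 2010 date of the underlying act.
Adding the 3 years base period to October 1, 2010 gives a deadline of October 1, 2013, before any tolling.
The defendant's absence from the jurisdiction from July 30, 2011 to September 7, 2012 tolled the period for 405 days, extending the deadline to November 10, 2014.
The period was tolled for 77 days by the pending related arbitration (July 22, 2014 to October 7, 2014), pushing the deadline to January 26, 2015.
The other events in the timeline have no effect on the limitation period under the stated rules.
Ishikawa filed on October 16, 2014, before the January 26, 2015 deadline, so the action is timely.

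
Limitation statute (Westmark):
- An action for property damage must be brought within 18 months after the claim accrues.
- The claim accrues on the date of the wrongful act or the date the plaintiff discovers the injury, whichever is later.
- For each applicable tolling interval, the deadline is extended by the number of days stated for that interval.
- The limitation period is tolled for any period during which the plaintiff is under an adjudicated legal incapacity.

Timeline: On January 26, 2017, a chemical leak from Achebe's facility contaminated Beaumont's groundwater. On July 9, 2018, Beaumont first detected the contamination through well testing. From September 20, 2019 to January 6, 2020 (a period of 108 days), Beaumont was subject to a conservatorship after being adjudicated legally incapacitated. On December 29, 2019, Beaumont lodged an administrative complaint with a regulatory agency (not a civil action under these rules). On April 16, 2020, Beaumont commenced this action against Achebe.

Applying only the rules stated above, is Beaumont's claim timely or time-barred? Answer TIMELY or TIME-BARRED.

Taking the later of the act (January 26, 2017) and discovery (July 9, 2018), the claim accrued on July 9, 2018.
Adding the 18 months base period to July 9, 2018 gives a deadline of January 9, 2020, before any tolling.
Because the plaintiff's legal incapacity ran from September 20, 2019 to January 6, 2020, the deadline is extended by 108 days to April 26, 2020.
None of the other events listed affects the running of the period under the stated rules.
Beaumont filed on April 16, 2020, before the April 26, 2020 deadline, so the action is timely.

TIMELY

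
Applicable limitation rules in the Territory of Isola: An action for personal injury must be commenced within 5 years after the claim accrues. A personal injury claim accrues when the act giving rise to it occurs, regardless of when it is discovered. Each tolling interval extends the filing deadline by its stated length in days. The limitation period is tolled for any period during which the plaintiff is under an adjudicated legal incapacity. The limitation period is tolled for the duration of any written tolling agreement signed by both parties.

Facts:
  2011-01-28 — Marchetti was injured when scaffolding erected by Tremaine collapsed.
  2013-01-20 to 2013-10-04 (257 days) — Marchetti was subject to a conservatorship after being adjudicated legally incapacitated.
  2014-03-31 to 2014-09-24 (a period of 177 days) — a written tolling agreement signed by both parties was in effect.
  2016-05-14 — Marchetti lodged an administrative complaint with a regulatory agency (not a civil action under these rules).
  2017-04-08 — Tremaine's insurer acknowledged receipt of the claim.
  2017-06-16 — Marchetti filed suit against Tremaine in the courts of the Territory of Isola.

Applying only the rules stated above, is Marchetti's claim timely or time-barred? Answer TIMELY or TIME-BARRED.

TIME-BARRED

The limitation period began to run on 2011-01-28.
Adding the 5 years base period to 2011-01-28 gives a deadline of 2016-01-28, before any tolling.
The period was tolled for 257 days by the plaintiff's legal incapacity (2013-01-20 to 2013-10-04), pushing the deadline to 2016-10-11.
The period was tolled for 177 days by the written tolling agreement (2014-03-31 to 2014-09-24), pushing the deadline to 2017-04-06.
None of the other events listed affects the running of the period under the stated rules.
Marchetti filed on 2017-06-16, after the 2017-04-06 deadline, so the action is time-barred.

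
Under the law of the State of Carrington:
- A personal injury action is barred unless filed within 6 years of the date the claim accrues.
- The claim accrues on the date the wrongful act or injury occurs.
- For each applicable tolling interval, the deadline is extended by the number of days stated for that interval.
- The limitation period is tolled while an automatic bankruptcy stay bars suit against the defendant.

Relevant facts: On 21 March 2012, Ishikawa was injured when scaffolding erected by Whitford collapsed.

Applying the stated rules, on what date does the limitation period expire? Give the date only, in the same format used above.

The limitation period began to run on 21 March 2012.
6 years from 21 March 2012 is 21 March 2018.

21 March 2018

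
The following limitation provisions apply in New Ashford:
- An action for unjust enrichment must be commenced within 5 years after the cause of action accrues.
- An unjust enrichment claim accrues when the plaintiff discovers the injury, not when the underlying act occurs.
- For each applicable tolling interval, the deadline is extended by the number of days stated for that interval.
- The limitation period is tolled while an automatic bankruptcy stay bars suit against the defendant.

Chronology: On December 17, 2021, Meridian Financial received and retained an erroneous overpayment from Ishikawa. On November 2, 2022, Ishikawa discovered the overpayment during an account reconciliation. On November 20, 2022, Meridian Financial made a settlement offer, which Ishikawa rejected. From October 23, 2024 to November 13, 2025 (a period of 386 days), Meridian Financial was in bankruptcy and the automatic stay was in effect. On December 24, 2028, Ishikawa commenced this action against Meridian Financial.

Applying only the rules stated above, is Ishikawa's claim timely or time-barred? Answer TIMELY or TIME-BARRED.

TIME-BARRED

Accrual is tied to discovery, so the period began on November 2, 2022 rather than on December 17, 2021 when the act occurred.
Adding the 5 years base period to November 2, 2022 gives a deadline of November 2, 2027, before any tolling.
Because the automatic bankruptcy stay ran from October 23, 2024 to November 13, 2025, the deadline is extended by 386 days to November 22, 2028.
None of the other events listed affects the running of the period under the stated rules.
Filing on December 24, 2028 missed the November 22, 2028 deadline — the action is time-barred.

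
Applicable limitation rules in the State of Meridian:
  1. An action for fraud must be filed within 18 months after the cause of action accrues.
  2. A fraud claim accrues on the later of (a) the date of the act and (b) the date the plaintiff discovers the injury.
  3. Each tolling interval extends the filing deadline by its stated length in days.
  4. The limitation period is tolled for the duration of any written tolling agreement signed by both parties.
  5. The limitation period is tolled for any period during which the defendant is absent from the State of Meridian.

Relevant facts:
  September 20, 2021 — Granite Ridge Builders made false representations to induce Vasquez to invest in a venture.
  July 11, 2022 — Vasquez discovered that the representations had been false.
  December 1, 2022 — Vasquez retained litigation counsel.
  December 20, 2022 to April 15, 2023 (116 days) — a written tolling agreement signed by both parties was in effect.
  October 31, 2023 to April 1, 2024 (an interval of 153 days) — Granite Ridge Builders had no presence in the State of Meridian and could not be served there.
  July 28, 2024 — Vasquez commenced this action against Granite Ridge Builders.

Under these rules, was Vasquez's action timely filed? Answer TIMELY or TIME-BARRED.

TIMELY

Taking the later of the act (September 20, 2021) and discovery (July 11, 2022), the claim accrued on July 11, 2022.
18 months from July 11, 2022 is January 11, 2024.
The written tolling agreement from December 20, 2022 to April 15, 2023 tolled the period for 116 days, extending the deadline to May 6, 2024.
The defendant's absence from the jurisdiction from October 31, 2023 to April 1, 2024 tolled the period for 153 days, extending the deadline to October 6, 2024.
None of the other events listed affects the running of the period under the stated rules.
Vasquez filed on July 28, 2024, before the October 6, 2024 deadline, so the action is timely.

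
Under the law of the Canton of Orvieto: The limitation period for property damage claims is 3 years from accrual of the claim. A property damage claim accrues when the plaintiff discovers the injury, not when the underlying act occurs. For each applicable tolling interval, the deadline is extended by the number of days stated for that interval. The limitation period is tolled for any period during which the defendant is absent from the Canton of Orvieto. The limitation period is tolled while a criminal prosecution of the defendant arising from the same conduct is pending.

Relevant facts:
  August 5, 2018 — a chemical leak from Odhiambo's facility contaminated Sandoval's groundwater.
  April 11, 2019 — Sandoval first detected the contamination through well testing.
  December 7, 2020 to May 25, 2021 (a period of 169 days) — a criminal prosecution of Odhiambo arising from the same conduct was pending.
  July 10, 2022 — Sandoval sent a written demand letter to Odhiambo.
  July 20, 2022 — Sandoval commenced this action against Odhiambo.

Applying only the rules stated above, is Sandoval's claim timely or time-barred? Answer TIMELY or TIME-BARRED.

The claim did not accrue until Sandoval discovered the injury on April 11, 2019; the August 5, 2018 act date does not start the clock under the stated rule.
The untolled deadline — 3 years after April 11, 2019 — is April 11, 2022.
The pending criminal prosecution from December 7, 2020 to May 25, 2021 tolled the period for 169 days, extending the deadline to September 27, 2022.
The other events in the timeline have no effect on the limitation period under the stated rules.
Sandoval filed on July 20, 2022, before the September 27, 2022 deadline, so the action is timely.

TIMELY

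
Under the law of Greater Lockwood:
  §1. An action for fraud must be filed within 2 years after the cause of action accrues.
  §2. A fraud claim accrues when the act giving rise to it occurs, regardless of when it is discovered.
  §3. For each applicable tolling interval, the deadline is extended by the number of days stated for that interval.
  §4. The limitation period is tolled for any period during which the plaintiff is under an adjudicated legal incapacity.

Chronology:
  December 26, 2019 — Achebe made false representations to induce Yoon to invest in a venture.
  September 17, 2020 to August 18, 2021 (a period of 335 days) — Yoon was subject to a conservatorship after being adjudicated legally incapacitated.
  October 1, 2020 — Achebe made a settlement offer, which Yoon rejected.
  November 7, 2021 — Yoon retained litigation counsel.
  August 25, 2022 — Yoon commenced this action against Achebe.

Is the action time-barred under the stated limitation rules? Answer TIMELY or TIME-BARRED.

TIMELY

The claim accrued on December 26, 2019, when the wrongful act occurred.
Adding the 2 years base period to December 26, 2019 gives a deadline of December 26, 2021, before any tolling.
Because the plaintiff's legal incapacity ran from September 17, 2020 to August 18, 2021, the deadline is extended by 335 days to November 26, 2022.
Nothing else in the chronology tolls or restarts the period.
The August 25, 2022 filing precedes the November 26, 2022 deadline; the claim is timely.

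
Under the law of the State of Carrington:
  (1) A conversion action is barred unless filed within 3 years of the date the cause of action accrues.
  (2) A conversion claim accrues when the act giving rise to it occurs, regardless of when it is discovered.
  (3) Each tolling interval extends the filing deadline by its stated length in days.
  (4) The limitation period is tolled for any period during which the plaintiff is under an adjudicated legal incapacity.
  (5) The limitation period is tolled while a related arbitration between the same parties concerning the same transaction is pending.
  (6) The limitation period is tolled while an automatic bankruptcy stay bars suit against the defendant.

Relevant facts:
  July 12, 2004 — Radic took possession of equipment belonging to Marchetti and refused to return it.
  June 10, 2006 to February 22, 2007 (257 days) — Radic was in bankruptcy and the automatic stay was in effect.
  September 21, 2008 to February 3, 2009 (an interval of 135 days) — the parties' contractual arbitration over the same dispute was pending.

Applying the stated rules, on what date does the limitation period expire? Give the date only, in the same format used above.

The cause of action accrued on July 12, 2004, the date of the act.
Adding the 3 years base period to July 12, 2004 gives a deadline of July 12, 2007, before any tolling.
Because the automatic bankruptcy stay ran from June 10, 2006 to February 22, 2007, the deadline is extended by 257 days to March 25, 2008.
By the time the pending related arbitration began on September 21, 2008, the limitation period had already expired on March 25, 2008; that interval cannot revive it.

March 25, 2008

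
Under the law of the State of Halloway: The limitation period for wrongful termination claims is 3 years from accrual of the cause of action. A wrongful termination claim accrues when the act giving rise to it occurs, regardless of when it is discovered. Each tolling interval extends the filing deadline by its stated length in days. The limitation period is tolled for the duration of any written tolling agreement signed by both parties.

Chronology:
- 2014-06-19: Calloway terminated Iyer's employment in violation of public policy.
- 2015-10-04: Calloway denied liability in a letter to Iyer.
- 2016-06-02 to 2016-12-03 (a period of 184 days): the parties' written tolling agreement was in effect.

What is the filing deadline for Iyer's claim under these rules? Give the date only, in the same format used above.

The cause of action accrued on 2014-06-19, the date of the act.
The untolled deadline — 3 years after 2014-06-19 — is 2017-06-19.
The period was tolled for 184 days by the written tolling agreement (2016-06-02 to 2016-12-03), pushing the deadline to 2017-12-20.
The other events in the timeline have no effect on the limitation period under the stated rules.

2017-12-20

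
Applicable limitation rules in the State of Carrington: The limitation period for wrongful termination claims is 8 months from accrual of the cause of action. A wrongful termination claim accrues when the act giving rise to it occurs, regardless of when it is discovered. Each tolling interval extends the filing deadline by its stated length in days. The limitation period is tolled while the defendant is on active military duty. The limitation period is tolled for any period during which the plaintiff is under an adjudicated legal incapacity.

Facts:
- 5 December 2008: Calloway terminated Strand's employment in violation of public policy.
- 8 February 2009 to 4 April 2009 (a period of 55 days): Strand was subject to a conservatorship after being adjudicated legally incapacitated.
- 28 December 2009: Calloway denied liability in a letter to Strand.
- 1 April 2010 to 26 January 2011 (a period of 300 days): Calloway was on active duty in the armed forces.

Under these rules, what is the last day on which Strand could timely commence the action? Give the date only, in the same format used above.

29 September 2009

The cause of action accrued on 5 December 2008, the date of the act.
The untolled deadline — 8 months after 5 December 2008 — is 5 August 2009.
Because the plaintiff's legal incapacity ran from 8 February 2009 to 4 April 2009, the deadline is extended by 55 days to 29 September 2009.
The defendant's active military service starting 1 April 2010 came too late — the period had run on 29 September 2009 — and so does not extend the deadline.
None of the other events listed affects the running of the period under the stated rules.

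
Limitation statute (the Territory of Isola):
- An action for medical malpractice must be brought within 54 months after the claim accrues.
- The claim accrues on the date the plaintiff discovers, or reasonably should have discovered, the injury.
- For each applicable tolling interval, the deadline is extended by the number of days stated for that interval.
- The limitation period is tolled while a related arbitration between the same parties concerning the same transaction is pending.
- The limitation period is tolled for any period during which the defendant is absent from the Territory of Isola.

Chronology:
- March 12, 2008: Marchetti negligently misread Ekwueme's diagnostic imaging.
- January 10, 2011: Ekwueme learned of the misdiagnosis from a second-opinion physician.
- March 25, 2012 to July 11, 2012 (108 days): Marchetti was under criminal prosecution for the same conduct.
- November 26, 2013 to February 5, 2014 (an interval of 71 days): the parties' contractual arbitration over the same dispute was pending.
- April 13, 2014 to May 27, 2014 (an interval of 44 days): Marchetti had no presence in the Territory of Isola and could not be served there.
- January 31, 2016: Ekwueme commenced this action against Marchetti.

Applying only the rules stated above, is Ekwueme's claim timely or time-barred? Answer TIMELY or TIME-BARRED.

TIME-BARRED

Under the discovery rule, the claim accrued on January 10, 2011, when Ekwueme discovered the injury — not on the March 12, 2008 date of the underlying act.
The untolled deadline — 54 months after January 10, 2011 — is July 10, 2015.
Because the pending related arbitration ran from November 26, 2013 to February 5, 2014, the deadline is extended by 71 days to September 19, 2015.
The defendant's absence from the jurisdiction from April 13, 2014 to May 27, 2014 tolled the period for 44 days, extending the deadline to November 2, 2015.
Although a criminal prosecution ran from March 25, 2012 to July 11, 2012, the stated rules do not make that a tolling event, so it is disregarded.
The January 31, 2016 filing falls after the November 2, 2015 deadline; the claim is time-barred.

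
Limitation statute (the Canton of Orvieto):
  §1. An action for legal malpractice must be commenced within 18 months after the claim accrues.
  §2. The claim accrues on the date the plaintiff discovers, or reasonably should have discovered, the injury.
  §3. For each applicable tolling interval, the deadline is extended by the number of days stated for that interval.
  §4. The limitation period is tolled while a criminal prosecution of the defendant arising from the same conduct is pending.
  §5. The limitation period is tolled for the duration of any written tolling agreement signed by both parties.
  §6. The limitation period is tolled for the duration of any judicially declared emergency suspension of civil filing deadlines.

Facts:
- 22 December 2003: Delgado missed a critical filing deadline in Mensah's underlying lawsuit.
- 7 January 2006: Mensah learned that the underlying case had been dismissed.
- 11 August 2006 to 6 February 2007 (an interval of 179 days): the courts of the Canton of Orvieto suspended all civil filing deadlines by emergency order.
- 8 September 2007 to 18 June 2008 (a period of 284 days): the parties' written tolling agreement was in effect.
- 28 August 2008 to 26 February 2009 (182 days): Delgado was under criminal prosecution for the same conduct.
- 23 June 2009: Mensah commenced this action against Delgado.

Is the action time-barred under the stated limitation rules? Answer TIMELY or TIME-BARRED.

The claim did not accrue until Mensah discovered the injury on 7 January 2006; the 22 December 2003 act date does not start the clock under the stated rule.
The untolled deadline — 18 months after 7 January 2006 — is 7 July 2007.
The period was tolled for 179 days by the emergency suspension of filing deadlines (11 August 2006 to 6 February 2007), pushing the deadline to 2 January 2008.
The written tolling agreement from 8 September 2007 to 18 June 2008 tolled the period for 284 days, extending the deadline to 12 October 2008.
The pending criminal prosecution from 28 August 2008 to 26 February 2009 tolled the period for 182 days, extending the deadline to 12 April 2009.
The 23 June 2009 filing falls after the 12 April 2009 deadline; the claim is time-barred.

TIME-BARRED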